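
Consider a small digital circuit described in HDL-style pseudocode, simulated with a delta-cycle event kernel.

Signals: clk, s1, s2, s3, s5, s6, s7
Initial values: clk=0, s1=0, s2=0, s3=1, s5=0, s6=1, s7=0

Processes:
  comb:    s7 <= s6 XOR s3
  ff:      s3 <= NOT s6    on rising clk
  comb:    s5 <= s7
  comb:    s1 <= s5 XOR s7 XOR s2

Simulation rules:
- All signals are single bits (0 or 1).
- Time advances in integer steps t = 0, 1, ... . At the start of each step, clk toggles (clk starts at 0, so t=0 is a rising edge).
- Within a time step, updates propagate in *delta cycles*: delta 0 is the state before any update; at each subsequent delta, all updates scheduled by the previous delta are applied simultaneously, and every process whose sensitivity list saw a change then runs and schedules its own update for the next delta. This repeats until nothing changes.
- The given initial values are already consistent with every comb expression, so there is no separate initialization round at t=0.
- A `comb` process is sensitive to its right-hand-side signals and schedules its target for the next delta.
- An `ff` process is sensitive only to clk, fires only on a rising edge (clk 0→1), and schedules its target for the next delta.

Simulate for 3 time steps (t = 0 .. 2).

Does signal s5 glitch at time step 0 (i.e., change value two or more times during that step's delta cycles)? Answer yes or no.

t0.Δ0 s5=0 s6=1 s2=0 s7=0 s3=1 clk=0 s1=0
t0.Δ1 s5=0 s6=1 s2=0 s7=0 s3=1 clk=1 s1=0
t0.Δ2 s5=0 s6=1 s2=0 s7=0 s3=0 clk=1 s1=0
t0.Δ3 s5=0 s6=1 s2=0 s7=1 s3=0 clk=1 s1=0
t0.Δ4 s5=1 s6=1 s2=0 s7=1 s3=0 clk=1 s1=1
t0.Δ5 s5=1 s6=1 s2=0 s7=1 s3=0 clk=1 s1=0
t1.Δ0 s5=1 s6=1 s2=0 s7=1 s3=0 clk=1 s1=0
t1.Δ1 s5=1 s6=1 s2=0 s7=1 s3=0 clk=0 s1=0
t2.Δ0 s5=1 s6=1 s2=0 s7=1 s3=0 clk=0 s1=0
t2.Δ1 s5=1 s6=1 s2=0 s7=1 s3=0 clk=1 s1=0

no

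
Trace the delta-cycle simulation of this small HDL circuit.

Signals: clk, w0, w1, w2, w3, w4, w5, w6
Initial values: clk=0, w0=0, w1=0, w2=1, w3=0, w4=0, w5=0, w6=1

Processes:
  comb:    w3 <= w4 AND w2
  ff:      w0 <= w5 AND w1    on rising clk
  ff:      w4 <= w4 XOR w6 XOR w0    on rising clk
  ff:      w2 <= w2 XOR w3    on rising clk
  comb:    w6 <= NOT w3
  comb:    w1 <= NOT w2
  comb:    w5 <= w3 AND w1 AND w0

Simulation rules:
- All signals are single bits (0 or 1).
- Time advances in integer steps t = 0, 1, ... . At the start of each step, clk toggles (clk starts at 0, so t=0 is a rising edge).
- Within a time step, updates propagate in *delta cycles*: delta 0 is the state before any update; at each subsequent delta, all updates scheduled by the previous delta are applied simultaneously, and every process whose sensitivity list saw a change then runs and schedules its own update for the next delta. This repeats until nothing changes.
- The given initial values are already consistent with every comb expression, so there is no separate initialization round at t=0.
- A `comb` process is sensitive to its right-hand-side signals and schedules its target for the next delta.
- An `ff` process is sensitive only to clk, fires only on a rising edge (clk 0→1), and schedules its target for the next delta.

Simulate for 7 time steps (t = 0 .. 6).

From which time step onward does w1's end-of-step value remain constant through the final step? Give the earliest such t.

[bits: w4,w5,w0,w1,w3,clk,w6,w2]
t=0: Δ0=00000011 Δ1=00000111 Δ2=10000111 Δ3=10001111 Δ4=10001101 | 4Δ
t=1: Δ0=10001101 Δ1=10001001 | 1Δ
t=2: Δ0=10001001 Δ1=10001101 Δ2=10001100 Δ3=10010100 Δ4=10010110 | 4Δ
t=3: Δ0=10010110 Δ1=10010010 | 1Δ
t=4: Δ0=10010010 Δ1=10010110 Δ2=00010110 | 2Δ
t=5: Δ0=00010110 Δ1=00010010 | 1Δ
t=6: Δ0=00010010 Δ1=00010110 Δ2=10010110 | 2Δ

2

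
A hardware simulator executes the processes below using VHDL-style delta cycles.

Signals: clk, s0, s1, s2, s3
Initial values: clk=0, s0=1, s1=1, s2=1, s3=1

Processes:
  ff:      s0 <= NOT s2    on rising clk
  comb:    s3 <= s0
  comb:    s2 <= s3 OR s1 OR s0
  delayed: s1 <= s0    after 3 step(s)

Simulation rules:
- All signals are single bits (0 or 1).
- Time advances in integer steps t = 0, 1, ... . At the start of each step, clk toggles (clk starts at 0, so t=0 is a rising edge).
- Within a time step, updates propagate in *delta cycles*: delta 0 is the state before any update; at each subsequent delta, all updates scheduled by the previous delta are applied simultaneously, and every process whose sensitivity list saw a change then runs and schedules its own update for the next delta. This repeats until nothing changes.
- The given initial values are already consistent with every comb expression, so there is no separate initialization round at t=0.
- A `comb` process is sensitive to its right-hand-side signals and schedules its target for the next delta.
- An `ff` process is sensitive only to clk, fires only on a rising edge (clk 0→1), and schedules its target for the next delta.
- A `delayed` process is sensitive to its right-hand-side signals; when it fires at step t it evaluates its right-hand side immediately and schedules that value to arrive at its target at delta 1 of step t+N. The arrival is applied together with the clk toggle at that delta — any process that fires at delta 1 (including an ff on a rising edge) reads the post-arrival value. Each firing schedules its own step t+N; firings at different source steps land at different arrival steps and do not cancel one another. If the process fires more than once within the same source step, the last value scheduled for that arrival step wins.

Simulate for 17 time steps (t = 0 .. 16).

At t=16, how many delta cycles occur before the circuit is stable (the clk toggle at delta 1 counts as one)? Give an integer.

3

t0.Δ0 s2=1 clk=0 s1=1 s3=1 s0=1
t0.Δ1 s2=1 clk=1 s1=1 s3=1 s0=1
t0.Δ2 s2=1 clk=1 s1=1 s3=1 s0=0
t0.Δ3 s2=1 clk=1 s1=1 s3=0 s0=0
t1.Δ0 s2=1 clk=1 s1=1 s3=0 s0=0
t1.Δ1 s2=1 clk=0 s1=1 s3=0 s0=0
t2.Δ0 s2=1 clk=0 s1=1 s3=0 s0=0
t2.Δ1 s2=1 clk=1 s1=1 s3=0 s0=0
t3.Δ0 s2=1 clk=1 s1=1 s3=0 s0=0
t3.Δ1 s2=1 clk=0 s1=0 s3=0 s0=0
t3.Δ2 s2=0 clk=0 s1=0 s3=0 s0=0
t4.Δ0 s2=0 clk=0 s1=0 s3=0 s0=0
t4.Δ1 s2=0 clk=1 s1=0 s3=0 s0=0
t4.Δ2 s2=0 clk=1 s1=0 s3=0 s0=1
t4.Δ3 s2=1 clk=1 s1=0 s3=1 s0=1
t5.Δ0 s2=1 clk=1 s1=0 s3=1 s0=1
t5.Δ1 s2=1 clk=0 s1=0 s3=1 s0=1
t6.Δ0 s2=1 clk=0 s1=0 s3=1 s0=1
t6.Δ1 s2=1 clk=1 s1=0 s3=1 s0=1
t6.Δ2 s2=1 clk=1 s1=0 s3=1 s0=0
t6.Δ3 s2=1 clk=1 s1=0 s3=0 s0=0
t6.Δ4 s2=0 clk=1 s1=0 s3=0 s0=0
t7.Δ0 s2=0 clk=1 s1=0 s3=0 s0=0
t7.Δ1 s2=0 clk=0 s1=1 s3=0 s0=0
t7.Δ2 s2=1 clk=0 s1=1 s3=0 s0=0
t8.Δ0 s2=1 clk=0 s1=1 s3=0 s0=0
t8.Δ1 s2=1 clk=1 s1=1 s3=0 s0=0
t9.Δ0 s2=1 clk=1 s1=1 s3=0 s0=0
t9.Δ1 s2=1 clk=0 s1=0 s3=0 s0=0
t9.Δ2 s2=0 clk=0 s1=0 s3=0 s0=0
t10.Δ0 s2=0 clk=0 s1=0 s3=0 s0=0
t10.Δ1 s2=0 clk=1 s1=0 s3=0 s0=0
t10.Δ2 s2=0 clk=1 s1=0 s3=0 s0=1
t10.Δ3 s2=1 clk=1 s1=0 s3=1 s0=1
t11.Δ0 s2=1 clk=1 s1=0 s3=1 s0=1
t11.Δ1 s2=1 clk=0 s1=0 s3=1 s0=1
t12.Δ0 s2=1 clk=0 s1=0 s3=1 s0=1
t12.Δ1 s2=1 clk=1 s1=0 s3=1 s0=1
t12.Δ2 s2=1 clk=1 s1=0 s3=1 s0=0
t12.Δ3 s2=1 clk=1 s1=0 s3=0 s0=0
t12.Δ4 s2=0 clk=1 s1=0 s3=0 s0=0
t13.Δ0 s2=0 clk=1 s1=0 s3=0 s0=0
t13.Δ1 s2=0 clk=0 s1=1 s3=0 s0=0
t13.Δ2 s2=1 clk=0 s1=1 s3=0 s0=0
t14.Δ0 s2=1 clk=0 s1=1 s3=0 s0=0
t14.Δ1 s2=1 clk=1 s1=1 s3=0 s0=0
t15.Δ0 s2=1 clk=1 s1=1 s3=0 s0=0
t15.Δ1 s2=1 clk=0 s1=0 s3=0 s0=0
t15.Δ2 s2=0 clk=0 s1=0 s3=0 s0=0
t16.Δ0 s2=0 clk=0 s1=0 s3=0 s0=0
t16.Δ1 s2=0 clk=1 s1=0 s3=0 s0=0
t16.Δ2 s2=0 clk=1 s1=0 s3=0 s0=1
t16.Δ3 s2=1 clk=1 s1=0 s3=1 s0=1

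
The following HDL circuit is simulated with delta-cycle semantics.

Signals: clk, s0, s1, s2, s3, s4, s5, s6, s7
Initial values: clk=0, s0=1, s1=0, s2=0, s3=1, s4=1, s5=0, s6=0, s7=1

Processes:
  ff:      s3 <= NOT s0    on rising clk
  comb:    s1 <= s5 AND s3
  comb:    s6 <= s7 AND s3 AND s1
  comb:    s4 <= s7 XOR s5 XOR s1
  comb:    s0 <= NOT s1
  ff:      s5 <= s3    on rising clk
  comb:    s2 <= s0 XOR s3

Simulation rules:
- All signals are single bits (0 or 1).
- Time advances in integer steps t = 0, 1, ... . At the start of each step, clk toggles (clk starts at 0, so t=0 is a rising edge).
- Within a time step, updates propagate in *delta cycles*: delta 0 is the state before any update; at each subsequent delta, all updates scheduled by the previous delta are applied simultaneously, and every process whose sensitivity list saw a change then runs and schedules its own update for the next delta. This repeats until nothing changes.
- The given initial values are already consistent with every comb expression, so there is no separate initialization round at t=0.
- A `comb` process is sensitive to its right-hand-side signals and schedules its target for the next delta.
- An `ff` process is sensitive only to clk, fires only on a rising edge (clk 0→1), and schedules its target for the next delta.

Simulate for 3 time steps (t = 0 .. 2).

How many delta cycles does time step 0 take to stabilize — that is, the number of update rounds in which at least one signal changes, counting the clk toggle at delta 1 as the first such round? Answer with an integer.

t=0 Δ0: s0=1 s5=0 s1=0 s4=1 s7=1 clk=0 s2=0 s3=1 s6=0
  Δ1: clk:0→1
  Δ2: s5:0→1, s3:1→0
  Δ3: s4:1→0, s2:0→1
  (3Δ to stable)
t=1 Δ0: s0=1 s5=1 s1=0 s4=0 s7=1 clk=1 s2=1 s3=0 s6=0
  Δ1: clk:1→0
  (1Δ to stable)
t=2 Δ0: s0=1 s5=1 s1=0 s4=0 s7=1 clk=0 s2=1 s3=0 s6=0
  Δ1: clk:0→1
  Δ2: s5:1→0
  Δ3: s4:0→1
  (3Δ to stable)

3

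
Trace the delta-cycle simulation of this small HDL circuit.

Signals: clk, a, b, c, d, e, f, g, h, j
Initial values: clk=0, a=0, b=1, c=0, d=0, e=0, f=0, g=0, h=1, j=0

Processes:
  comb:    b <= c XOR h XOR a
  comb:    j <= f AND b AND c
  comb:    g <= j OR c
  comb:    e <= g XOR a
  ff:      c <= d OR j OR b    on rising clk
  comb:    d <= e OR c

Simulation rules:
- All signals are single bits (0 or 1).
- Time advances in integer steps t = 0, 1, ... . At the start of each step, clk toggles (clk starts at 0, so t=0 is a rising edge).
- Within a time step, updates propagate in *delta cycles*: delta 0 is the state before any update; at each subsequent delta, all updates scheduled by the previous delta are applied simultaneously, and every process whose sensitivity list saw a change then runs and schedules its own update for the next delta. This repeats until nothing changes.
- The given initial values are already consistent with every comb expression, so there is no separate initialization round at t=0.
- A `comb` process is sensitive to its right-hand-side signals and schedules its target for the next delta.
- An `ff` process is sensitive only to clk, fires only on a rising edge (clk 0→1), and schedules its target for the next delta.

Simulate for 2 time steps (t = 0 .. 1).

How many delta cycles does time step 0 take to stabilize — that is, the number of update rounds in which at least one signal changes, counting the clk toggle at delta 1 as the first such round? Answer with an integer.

t0.Δ0 clk=0 c=0 d=0 h=1 a=0 b=1 g=0 j=0 e=0 f=0
t0.Δ1 clk=1 c=0 d=0 h=1 a=0 b=1 g=0 j=0 e=0 f=0
t0.Δ2 clk=1 c=1 d=0 h=1 a=0 b=1 g=0 j=0 e=0 f=0
t0.Δ3 clk=1 c=1 d=1 h=1 a=0 b=0 g=1 j=0 e=0 f=0
t0.Δ4 clk=1 c=1 d=1 h=1 a=0 b=0 g=1 j=0 e=1 f=0
t1.Δ0 clk=1 c=1 d=1 h=1 a=0 b=0 g=1 j=0 e=1 f=0
t1.Δ1 clk=0 c=1 d=1 h=1 a=0 b=0 g=1 j=0 e=1 f=0

4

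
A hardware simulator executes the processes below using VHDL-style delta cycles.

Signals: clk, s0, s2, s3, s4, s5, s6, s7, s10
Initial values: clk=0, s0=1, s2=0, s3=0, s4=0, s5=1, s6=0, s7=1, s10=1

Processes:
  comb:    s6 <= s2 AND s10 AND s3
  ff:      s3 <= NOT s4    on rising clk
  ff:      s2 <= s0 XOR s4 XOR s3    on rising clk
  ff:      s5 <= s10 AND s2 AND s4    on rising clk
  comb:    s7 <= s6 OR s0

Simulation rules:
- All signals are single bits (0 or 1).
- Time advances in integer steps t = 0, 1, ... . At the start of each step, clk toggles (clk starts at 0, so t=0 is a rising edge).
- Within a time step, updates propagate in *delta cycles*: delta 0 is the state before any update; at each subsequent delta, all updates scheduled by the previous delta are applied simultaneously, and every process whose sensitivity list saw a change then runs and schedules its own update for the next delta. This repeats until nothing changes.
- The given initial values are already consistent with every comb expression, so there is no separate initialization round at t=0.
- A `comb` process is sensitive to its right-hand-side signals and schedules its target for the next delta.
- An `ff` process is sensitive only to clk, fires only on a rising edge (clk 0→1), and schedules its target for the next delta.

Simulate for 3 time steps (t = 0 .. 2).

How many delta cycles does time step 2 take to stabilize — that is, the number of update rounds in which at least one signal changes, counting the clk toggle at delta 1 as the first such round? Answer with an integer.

3

[bits: s10,s6,s0,s2,s4,clk,s3,s5,s7]
t=0: Δ0=101000011 Δ1=101001011 Δ2=101101101 Δ3=111101101 | 3Δ
t=1: Δ0=111101101 Δ1=111100101 | 1Δ
t=2: Δ0=111100101 Δ1=111101101 Δ2=111001101 Δ3=101001101 | 3Δ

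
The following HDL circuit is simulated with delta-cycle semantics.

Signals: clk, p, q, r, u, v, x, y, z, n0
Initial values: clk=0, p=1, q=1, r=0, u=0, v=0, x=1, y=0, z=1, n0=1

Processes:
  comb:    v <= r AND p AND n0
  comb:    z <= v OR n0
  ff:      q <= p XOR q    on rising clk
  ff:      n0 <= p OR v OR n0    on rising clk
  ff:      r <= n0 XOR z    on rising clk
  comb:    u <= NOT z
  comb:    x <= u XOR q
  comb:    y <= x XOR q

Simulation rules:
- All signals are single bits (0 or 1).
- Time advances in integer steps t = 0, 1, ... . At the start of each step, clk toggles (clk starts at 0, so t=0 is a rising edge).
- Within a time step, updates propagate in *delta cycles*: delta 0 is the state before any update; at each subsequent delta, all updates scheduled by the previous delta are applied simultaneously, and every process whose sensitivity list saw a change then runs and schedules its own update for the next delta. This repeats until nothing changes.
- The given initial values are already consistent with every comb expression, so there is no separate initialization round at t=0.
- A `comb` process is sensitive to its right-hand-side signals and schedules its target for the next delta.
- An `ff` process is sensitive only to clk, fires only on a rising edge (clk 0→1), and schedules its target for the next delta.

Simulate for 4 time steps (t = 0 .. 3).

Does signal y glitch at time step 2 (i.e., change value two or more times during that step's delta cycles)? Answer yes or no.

t=0 Δ0: z=1 x=1 u=0 y=0 r=0 q=1 v=0 n0=1 p=1 clk=0
  Δ1: clk:0→1
  Δ2: q:1→0
  Δ3: x:1→0, y:0→1
  Δ4: y:1→0
  (4Δ to stable)
t=1 Δ0: z=1 x=0 u=0 y=0 r=0 q=0 v=0 n0=1 p=1 clk=1
  Δ1: clk:1→0
  (1Δ to stable)
t=2 Δ0: z=1 x=0 u=0 y=0 r=0 q=0 v=0 n0=1 p=1 clk=0
  Δ1: clk:0→1
  Δ2: q:0→1
  Δ3: x:0→1, y:0→1
  Δ4: y:1→0
  (4Δ to stable)
t=3 Δ0: z=1 x=1 u=0 y=0 r=0 q=1 v=0 n0=1 p=1 clk=1
  Δ1: clk:1→0
  (1Δ to stable)

yes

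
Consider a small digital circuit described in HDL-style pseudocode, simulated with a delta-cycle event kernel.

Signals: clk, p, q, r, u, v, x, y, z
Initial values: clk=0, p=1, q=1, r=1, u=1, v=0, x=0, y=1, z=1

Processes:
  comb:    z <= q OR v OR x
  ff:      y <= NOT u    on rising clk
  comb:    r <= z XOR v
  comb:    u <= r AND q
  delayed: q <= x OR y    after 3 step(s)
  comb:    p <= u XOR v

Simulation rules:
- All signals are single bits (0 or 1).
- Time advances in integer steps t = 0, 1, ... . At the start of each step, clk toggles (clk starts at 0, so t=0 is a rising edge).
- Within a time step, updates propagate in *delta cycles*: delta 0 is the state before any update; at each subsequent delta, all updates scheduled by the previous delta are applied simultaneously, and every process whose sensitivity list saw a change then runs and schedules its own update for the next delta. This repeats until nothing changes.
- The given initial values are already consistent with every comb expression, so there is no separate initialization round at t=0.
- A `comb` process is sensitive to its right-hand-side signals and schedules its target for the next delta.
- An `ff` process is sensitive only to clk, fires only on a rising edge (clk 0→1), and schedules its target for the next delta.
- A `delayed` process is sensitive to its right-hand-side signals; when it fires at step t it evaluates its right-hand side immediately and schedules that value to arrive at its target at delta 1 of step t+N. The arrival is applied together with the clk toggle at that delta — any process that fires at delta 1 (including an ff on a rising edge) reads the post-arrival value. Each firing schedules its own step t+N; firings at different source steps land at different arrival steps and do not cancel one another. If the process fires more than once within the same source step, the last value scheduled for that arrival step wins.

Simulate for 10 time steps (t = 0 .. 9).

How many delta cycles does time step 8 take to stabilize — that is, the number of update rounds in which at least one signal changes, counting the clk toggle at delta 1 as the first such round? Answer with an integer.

t0.Δ0 u=1 r=1 clk=0 q=1 x=0 v=0 y=1 p=1 z=1
t0.Δ1 u=1 r=1 clk=1 q=1 x=0 v=0 y=1 p=1 z=1
t0.Δ2 u=1 r=1 clk=1 q=1 x=0 v=0 y=0 p=1 z=1
t1.Δ0 u=1 r=1 clk=1 q=1 x=0 v=0 y=0 p=1 z=1
t1.Δ1 u=1 r=1 clk=0 q=1 x=0 v=0 y=0 p=1 z=1
t2.Δ0 u=1 r=1 clk=0 q=1 x=0 v=0 y=0 p=1 z=1
t2.Δ1 u=1 r=1 clk=1 q=1 x=0 v=0 y=0 p=1 z=1
t3.Δ0 u=1 r=1 clk=1 q=1 x=0 v=0 y=0 p=1 z=1
t3.Δ1 u=1 r=1 clk=0 q=0 x=0 v=0 y=0 p=1 z=1
t3.Δ2 u=0 r=1 clk=0 q=0 x=0 v=0 y=0 p=1 z=0
t3.Δ3 u=0 r=0 clk=0 q=0 x=0 v=0 y=0 p=0 z=0
t4.Δ0 u=0 r=0 clk=0 q=0 x=0 v=0 y=0 p=0 z=0
t4.Δ1 u=0 r=0 clk=1 q=0 x=0 v=0 y=0 p=0 z=0
t4.Δ2 u=0 r=0 clk=1 q=0 x=0 v=0 y=1 p=0 z=0
t5.Δ0 u=0 r=0 clk=1 q=0 x=0 v=0 y=1 p=0 z=0
t5.Δ1 u=0 r=0 clk=0 q=0 x=0 v=0 y=1 p=0 z=0
t6.Δ0 u=0 r=0 clk=0 q=0 x=0 v=0 y=1 p=0 z=0
t6.Δ1 u=0 r=0 clk=1 q=0 x=0 v=0 y=1 p=0 z=0
t7.Δ0 u=0 r=0 clk=1 q=0 x=0 v=0 y=1 p=0 z=0
t7.Δ1 u=0 r=0 clk=0 q=1 x=0 v=0 y=1 p=0 z=0
t7.Δ2 u=0 r=0 clk=0 q=1 x=0 v=0 y=1 p=0 z=1
t7.Δ3 u=0 r=1 clk=0 q=1 x=0 v=0 y=1 p=0 z=1
t7.Δ4 u=1 r=1 clk=0 q=1 x=0 v=0 y=1 p=0 z=1
t7.Δ5 u=1 r=1 clk=0 q=1 x=0 v=0 y=1 p=1 z=1
t8.Δ0 u=1 r=1 clk=0 q=1 x=0 v=0 y=1 p=1 z=1
t8.Δ1 u=1 r=1 clk=1 q=1 x=0 v=0 y=1 p=1 z=1
t8.Δ2 u=1 r=1 clk=1 q=1 x=0 v=0 y=0 p=1 z=1
t9.Δ0 u=1 r=1 clk=1 q=1 x=0 v=0 y=0 p=1 z=1
t9.Δ1 u=1 r=1 clk=0 q=1 x=0 v=0 y=0 p=1 z=1

2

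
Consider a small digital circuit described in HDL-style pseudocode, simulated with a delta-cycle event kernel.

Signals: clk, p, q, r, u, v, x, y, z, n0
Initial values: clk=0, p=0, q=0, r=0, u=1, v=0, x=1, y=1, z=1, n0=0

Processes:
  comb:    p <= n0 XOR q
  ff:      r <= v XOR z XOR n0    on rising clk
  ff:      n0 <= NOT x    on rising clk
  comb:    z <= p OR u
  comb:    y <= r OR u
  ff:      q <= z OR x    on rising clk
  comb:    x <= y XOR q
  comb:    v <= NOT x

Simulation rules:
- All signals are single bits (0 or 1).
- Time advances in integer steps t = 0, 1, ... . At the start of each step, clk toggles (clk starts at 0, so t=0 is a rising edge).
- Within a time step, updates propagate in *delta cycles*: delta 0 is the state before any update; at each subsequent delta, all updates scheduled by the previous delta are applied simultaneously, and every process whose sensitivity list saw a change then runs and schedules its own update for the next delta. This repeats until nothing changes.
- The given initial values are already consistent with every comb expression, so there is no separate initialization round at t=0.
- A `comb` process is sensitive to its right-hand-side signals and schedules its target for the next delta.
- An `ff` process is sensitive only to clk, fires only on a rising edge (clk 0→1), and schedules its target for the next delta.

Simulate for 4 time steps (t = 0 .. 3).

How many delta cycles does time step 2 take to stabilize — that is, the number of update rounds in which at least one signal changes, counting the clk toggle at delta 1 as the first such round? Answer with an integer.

3

[bits: v,z,y,x,u,n0,p,r,q,clk]
t=0: Δ0=0111100000 Δ1=0111100001 Δ2=0111100111 Δ3=0110101111 Δ4=1110101111 | 4Δ
t=1: Δ0=1110101111 Δ1=1110101110 | 1Δ
t=2: Δ0=1110101110 Δ1=1110101111 Δ2=1110111011 Δ3=1110110011 | 3Δ
t=3: Δ0=1110110011 Δ1=1110110010 | 1Δ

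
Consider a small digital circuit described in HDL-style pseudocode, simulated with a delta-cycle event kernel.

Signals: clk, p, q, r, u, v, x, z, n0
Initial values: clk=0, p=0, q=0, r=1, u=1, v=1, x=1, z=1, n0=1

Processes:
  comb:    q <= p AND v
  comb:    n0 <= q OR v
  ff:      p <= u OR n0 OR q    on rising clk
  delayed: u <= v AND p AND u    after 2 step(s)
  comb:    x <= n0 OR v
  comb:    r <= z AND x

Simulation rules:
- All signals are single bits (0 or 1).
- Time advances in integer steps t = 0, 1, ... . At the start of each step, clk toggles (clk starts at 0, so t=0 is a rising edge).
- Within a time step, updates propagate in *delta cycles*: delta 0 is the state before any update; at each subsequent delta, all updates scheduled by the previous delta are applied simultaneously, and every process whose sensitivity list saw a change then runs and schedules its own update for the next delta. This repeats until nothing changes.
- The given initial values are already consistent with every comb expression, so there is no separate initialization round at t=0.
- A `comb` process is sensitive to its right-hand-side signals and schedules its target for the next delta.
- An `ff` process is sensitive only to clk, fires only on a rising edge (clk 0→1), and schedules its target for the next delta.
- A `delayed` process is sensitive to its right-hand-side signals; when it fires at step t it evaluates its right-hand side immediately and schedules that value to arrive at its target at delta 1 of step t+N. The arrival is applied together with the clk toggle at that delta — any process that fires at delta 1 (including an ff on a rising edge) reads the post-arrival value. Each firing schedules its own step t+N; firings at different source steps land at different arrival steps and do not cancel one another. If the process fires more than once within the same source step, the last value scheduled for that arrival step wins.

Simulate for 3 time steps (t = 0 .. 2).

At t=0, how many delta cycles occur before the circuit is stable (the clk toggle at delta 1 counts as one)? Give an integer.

3

t0.Δ0 u=1 x=1 p=0 q=0 z=1 r=1 clk=0 n0=1 v=1
t0.Δ1 u=1 x=1 p=0 q=0 z=1 r=1 clk=1 n0=1 v=1
t0.Δ2 u=1 x=1 p=1 q=0 z=1 r=1 clk=1 n0=1 v=1
t0.Δ3 u=1 x=1 p=1 q=1 z=1 r=1 clk=1 n0=1 v=1
t1.Δ0 u=1 x=1 p=1 q=1 z=1 r=1 clk=1 n0=1 v=1
t1.Δ1 u=1 x=1 p=1 q=1 z=1 r=1 clk=0 n0=1 v=1
t2.Δ0 u=1 x=1 p=1 q=1 z=1 r=1 clk=0 n0=1 v=1
t2.Δ1 u=1 x=1 p=1 q=1 z=1 r=1 clk=1 n0=1 v=1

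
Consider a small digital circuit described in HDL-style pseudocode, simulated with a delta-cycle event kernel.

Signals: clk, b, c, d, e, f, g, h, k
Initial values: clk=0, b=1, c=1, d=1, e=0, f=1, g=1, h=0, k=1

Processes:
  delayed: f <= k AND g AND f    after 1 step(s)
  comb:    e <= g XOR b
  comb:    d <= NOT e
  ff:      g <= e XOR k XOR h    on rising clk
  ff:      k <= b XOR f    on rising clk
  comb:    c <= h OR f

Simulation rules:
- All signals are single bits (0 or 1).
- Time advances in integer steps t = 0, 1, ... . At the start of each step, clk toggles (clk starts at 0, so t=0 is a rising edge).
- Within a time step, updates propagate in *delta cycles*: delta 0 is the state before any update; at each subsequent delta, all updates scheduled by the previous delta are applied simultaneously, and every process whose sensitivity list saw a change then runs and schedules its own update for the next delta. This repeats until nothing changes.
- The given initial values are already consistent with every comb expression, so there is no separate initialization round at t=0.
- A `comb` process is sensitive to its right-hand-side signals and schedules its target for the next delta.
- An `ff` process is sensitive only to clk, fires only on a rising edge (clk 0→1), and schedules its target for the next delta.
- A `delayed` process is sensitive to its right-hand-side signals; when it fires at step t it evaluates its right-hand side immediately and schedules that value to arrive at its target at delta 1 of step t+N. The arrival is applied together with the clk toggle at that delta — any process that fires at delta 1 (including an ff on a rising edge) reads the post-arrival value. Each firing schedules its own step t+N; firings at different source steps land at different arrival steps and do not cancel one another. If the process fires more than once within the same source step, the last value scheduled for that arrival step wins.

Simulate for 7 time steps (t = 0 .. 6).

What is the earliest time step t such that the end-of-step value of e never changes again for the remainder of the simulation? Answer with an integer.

2

[bits: h,d,g,b,c,f,k,clk,e]
t=0: Δ0=011111100 Δ1=011111110 Δ2=011111010 | 2Δ
t=1: Δ0=011111010 Δ1=011110000 Δ2=011100000 | 2Δ
t=2: Δ0=011100000 Δ1=011100010 Δ2=010100110 Δ3=010100111 Δ4=000100111 | 4Δ
t=3: Δ0=000100111 Δ1=000100101 | 1Δ
t=4: Δ0=000100101 Δ1=000100111 | 1Δ
t=5: Δ0=000100111 Δ1=000100101 | 1Δ
t=6: Δ0=000100101 Δ1=000100111 | 1Δ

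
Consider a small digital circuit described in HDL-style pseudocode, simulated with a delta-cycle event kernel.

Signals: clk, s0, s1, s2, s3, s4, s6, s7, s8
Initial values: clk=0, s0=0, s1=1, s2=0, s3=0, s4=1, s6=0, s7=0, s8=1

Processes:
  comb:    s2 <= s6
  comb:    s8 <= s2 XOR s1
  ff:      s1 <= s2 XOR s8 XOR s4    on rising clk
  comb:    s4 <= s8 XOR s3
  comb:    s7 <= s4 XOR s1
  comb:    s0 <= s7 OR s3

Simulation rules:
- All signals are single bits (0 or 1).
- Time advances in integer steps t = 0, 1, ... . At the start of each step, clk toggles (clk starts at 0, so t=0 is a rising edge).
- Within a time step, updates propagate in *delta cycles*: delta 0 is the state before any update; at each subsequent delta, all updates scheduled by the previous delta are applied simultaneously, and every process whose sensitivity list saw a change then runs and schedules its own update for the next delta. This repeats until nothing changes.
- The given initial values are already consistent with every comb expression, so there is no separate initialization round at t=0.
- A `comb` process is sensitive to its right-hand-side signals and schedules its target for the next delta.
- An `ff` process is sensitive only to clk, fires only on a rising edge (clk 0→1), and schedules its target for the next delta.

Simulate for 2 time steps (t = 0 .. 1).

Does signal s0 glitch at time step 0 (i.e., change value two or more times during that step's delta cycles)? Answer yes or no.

t=0 Δ0: clk=0 s4=1 s2=0 s1=1 s7=0 s3=0 s0=0 s6=0 s8=1
  Δ1: clk:0→1
  Δ2: s1:1→0
  Δ3: s7:0→1, s8:1→0
  Δ4: s4:1→0, s0:0→1
  Δ5: s7:1→0
  Δ6: s0:1→0
  (6Δ to stable)
t=1 Δ0: clk=1 s4=0 s2=0 s1=0 s7=0 s3=0 s0=0 s6=0 s8=0
  Δ1: clk:1→0
  (1Δ to stable)

yes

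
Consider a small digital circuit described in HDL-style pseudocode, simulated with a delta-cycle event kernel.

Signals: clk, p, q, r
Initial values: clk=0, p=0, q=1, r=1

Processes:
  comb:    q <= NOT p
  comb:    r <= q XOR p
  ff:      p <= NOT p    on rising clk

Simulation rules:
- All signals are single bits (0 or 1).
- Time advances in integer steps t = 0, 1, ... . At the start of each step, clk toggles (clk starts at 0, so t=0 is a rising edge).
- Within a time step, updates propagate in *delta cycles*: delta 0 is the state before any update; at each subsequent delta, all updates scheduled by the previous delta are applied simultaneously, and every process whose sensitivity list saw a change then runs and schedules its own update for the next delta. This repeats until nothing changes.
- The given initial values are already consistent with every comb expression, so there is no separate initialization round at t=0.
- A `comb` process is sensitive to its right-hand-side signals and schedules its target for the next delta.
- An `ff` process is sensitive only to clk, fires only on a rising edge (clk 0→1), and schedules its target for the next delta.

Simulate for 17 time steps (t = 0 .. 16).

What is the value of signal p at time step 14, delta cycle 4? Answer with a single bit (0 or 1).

t0.Δ0 clk=0 p=0 q=1 r=1
t0.Δ1 clk=1 p=0 q=1 r=1
t0.Δ2 clk=1 p=1 q=1 r=1
t0.Δ3 clk=1 p=1 q=0 r=0
t0.Δ4 clk=1 p=1 q=0 r=1
t1.Δ0 clk=1 p=1 q=0 r=1
t1.Δ1 clk=0 p=1 q=0 r=1
t2.Δ0 clk=0 p=1 q=0 r=1
t2.Δ1 clk=1 p=1 q=0 r=1
t2.Δ2 clk=1 p=0 q=0 r=1
t2.Δ3 clk=1 p=0 q=1 r=0
t2.Δ4 clk=1 p=0 q=1 r=1
t3.Δ0 clk=1 p=0 q=1 r=1
t3.Δ1 clk=0 p=0 q=1 r=1
t4.Δ0 clk=0 p=0 q=1 r=1
t4.Δ1 clk=1 p=0 q=1 r=1
t4.Δ2 clk=1 p=1 q=1 r=1
t4.Δ3 clk=1 p=1 q=0 r=0
t4.Δ4 clk=1 p=1 q=0 r=1
t5.Δ0 clk=1 p=1 q=0 r=1
t5.Δ1 clk=0 p=1 q=0 r=1
t6.Δ0 clk=0 p=1 q=0 r=1
t6.Δ1 clk=1 p=1 q=0 r=1
t6.Δ2 clk=1 p=0 q=0 r=1
t6.Δ3 clk=1 p=0 q=1 r=0
t6.Δ4 clk=1 p=0 q=1 r=1
t7.Δ0 clk=1 p=0 q=1 r=1
t7.Δ1 clk=0 p=0 q=1 r=1
t8.Δ0 clk=0 p=0 q=1 r=1
t8.Δ1 clk=1 p=0 q=1 r=1
t8.Δ2 clk=1 p=1 q=1 r=1
t8.Δ3 clk=1 p=1 q=0 r=0
t8.Δ4 clk=1 p=1 q=0 r=1
t9.Δ0 clk=1 p=1 q=0 r=1
t9.Δ1 clk=0 p=1 q=0 r=1
t10.Δ0 clk=0 p=1 q=0 r=1
t10.Δ1 clk=1 p=1 q=0 r=1
t10.Δ2 clk=1 p=0 q=0 r=1
t10.Δ3 clk=1 p=0 q=1 r=0
t10.Δ4 clk=1 p=0 q=1 r=1
t11.Δ0 clk=1 p=0 q=1 r=1
t11.Δ1 clk=0 p=0 q=1 r=1
t12.Δ0 clk=0 p=0 q=1 r=1
t12.Δ1 clk=1 p=0 q=1 r=1
t12.Δ2 clk=1 p=1 q=1 r=1
t12.Δ3 clk=1 p=1 q=0 r=0
t12.Δ4 clk=1 p=1 q=0 r=1
t13.Δ0 clk=1 p=1 q=0 r=1
t13.Δ1 clk=0 p=1 q=0 r=1
t14.Δ0 clk=0 p=1 q=0 r=1
t14.Δ1 clk=1 p=1 q=0 r=1
t14.Δ2 clk=1 p=0 q=0 r=1
t14.Δ3 clk=1 p=0 q=1 r=0
t14.Δ4 clk=1 p=0 q=1 r=1
t15.Δ0 clk=1 p=0 q=1 r=1
t15.Δ1 clk=0 p=0 q=1 r=1
t16.Δ0 clk=0 p=0 q=1 r=1
t16.Δ1 clk=1 p=0 q=1 r=1
t16.Δ2 clk=1 p=1 q=1 r=1
t16.Δ3 clk=1 p=1 q=0 r=0
t16.Δ4 clk=1 p=1 q=0 r=1

0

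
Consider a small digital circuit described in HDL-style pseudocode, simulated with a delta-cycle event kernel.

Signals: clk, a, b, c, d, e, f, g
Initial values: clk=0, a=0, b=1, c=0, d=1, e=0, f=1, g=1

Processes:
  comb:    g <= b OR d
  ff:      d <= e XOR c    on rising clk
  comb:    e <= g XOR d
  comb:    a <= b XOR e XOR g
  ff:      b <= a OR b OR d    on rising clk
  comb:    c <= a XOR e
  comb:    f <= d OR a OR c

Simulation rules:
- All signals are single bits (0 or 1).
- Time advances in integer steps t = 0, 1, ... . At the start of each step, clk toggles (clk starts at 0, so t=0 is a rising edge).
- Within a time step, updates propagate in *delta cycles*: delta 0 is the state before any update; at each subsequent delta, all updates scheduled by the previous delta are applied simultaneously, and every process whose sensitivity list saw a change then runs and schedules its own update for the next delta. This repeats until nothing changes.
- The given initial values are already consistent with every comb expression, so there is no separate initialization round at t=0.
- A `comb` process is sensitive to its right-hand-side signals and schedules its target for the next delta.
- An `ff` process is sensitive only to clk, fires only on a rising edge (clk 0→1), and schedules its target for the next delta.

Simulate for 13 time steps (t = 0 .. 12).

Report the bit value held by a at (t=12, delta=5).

1

[bits: e,f,clk,g,c,d,b,a]
t=0: Δ0=01010110 Δ1=01110110 Δ2=01110010 Δ3=10110010 Δ4=10111011 Δ5=11110011 | 5Δ
t=1: Δ0=11110011 Δ1=11010011 | 1Δ
t=2: Δ0=11010011 Δ1=11110011 Δ2=11110111 Δ3=01110111 Δ4=01111110 Δ5=01110110 | 5Δ
t=3: Δ0=01110110 Δ1=01010110 | 1Δ
t=4: Δ0=01010110 Δ1=01110110 Δ2=01110010 Δ3=10110010 Δ4=10111011 Δ5=11110011 | 5Δ
t=5: Δ0=11110011 Δ1=11010011 | 1Δ
t=6: Δ0=11010011 Δ1=11110011 Δ2=11110111 Δ3=01110111 Δ4=01111110 Δ5=01110110 | 5Δ
t=7: Δ0=01110110 Δ1=01010110 | 1Δ
t=8: Δ0=01010110 Δ1=01110110 Δ2=01110010 Δ3=10110010 Δ4=10111011 Δ5=11110011 | 5Δ
t=9: Δ0=11110011 Δ1=11010011 | 1Δ
t=10: Δ0=11010011 Δ1=11110011 Δ2=11110111 Δ3=01110111 Δ4=01111110 Δ5=01110110 | 5Δ
t=11: Δ0=01110110 Δ1=01010110 | 1Δ
t=12: Δ0=01010110 Δ1=01110110 Δ2=01110010 Δ3=10110010 Δ4=10111011 Δ5=11110011 | 5Δ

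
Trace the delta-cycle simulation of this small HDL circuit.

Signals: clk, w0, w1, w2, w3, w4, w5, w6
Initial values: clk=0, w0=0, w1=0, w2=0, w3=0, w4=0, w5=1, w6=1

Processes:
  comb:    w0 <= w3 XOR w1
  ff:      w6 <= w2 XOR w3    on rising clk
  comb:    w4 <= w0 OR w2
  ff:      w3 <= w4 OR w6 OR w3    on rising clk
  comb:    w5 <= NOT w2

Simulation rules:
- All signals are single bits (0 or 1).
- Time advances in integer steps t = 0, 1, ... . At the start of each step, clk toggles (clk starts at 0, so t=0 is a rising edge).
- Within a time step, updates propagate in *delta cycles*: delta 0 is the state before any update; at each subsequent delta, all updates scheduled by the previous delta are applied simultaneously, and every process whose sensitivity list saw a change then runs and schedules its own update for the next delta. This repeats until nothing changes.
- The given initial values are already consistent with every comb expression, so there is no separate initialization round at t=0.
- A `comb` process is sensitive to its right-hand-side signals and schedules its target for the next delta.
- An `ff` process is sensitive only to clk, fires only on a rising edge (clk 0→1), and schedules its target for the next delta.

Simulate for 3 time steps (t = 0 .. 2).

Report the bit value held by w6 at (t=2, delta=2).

1

[bits: w0,w3,w5,clk,w6,w4,w1,w2]
t=0: Δ0=00101000 Δ1=00111000 Δ2=01110000 Δ3=11110000 Δ4=11110100 | 4Δ
t=1: Δ0=11110100 Δ1=11100100 | 1Δ
t=2: Δ0=11100100 Δ1=11110100 Δ2=11111100 | 2Δ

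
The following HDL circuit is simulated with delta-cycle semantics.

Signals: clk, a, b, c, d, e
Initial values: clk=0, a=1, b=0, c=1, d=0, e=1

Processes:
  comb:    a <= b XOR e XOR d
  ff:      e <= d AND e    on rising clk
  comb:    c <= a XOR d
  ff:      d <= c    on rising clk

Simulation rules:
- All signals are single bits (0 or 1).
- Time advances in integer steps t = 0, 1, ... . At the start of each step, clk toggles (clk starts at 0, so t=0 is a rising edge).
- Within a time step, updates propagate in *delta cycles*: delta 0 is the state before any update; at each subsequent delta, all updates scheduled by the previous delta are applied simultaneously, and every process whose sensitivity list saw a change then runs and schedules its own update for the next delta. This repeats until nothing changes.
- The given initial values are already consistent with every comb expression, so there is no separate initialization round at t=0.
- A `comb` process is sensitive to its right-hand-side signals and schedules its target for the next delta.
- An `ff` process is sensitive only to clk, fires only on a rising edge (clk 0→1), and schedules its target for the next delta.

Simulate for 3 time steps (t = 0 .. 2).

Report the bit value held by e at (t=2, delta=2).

0

t0.Δ0 e=1 c=1 b=0 clk=0 d=0 a=1
t0.Δ1 e=1 c=1 b=0 clk=1 d=0 a=1
t0.Δ2 e=0 c=1 b=0 clk=1 d=1 a=1
t0.Δ3 e=0 c=0 b=0 clk=1 d=1 a=1
t1.Δ0 e=0 c=0 b=0 clk=1 d=1 a=1
t1.Δ1 e=0 c=0 b=0 clk=0 d=1 a=1
t2.Δ0 e=0 c=0 b=0 clk=0 d=1 a=1
t2.Δ1 e=0 c=0 b=0 clk=1 d=1 a=1
t2.Δ2 e=0 c=0 b=0 clk=1 d=0 a=1
t2.Δ3 e=0 c=1 b=0 clk=1 d=0 a=0
t2.Δ4 e=0 c=0 b=0 clk=1 d=0 a=0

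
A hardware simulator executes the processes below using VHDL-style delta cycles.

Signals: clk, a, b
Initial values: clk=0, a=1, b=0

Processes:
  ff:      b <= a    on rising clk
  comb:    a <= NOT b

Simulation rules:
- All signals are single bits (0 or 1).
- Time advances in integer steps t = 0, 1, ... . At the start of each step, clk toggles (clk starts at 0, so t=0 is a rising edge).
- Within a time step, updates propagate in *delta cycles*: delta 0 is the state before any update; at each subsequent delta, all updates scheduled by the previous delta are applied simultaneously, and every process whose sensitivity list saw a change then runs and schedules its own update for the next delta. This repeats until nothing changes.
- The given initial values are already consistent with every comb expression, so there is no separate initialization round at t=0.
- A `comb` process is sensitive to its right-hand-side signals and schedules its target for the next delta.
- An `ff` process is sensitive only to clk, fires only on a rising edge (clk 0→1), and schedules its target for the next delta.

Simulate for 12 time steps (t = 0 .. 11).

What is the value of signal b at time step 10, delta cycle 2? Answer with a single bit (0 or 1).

0

t0.Δ0 clk=0 a=1 b=0
t0.Δ1 clk=1 a=1 b=0
t0.Δ2 clk=1 a=1 b=1
t0.Δ3 clk=1 a=0 b=1
t1.Δ0 clk=1 a=0 b=1
t1.Δ1 clk=0 a=0 b=1
t2.Δ0 clk=0 a=0 b=1
t2.Δ1 clk=1 a=0 b=1
t2.Δ2 clk=1 a=0 b=0
t2.Δ3 clk=1 a=1 b=0
t3.Δ0 clk=1 a=1 b=0
t3.Δ1 clk=0 a=1 b=0
t4.Δ0 clk=0 a=1 b=0
t4.Δ1 clk=1 a=1 b=0
t4.Δ2 clk=1 a=1 b=1
t4.Δ3 clk=1 a=0 b=1
t5.Δ0 clk=1 a=0 b=1
t5.Δ1 clk=0 a=0 b=1
t6.Δ0 clk=0 a=0 b=1
t6.Δ1 clk=1 a=0 b=1
t6.Δ2 clk=1 a=0 b=0
t6.Δ3 clk=1 a=1 b=0
t7.Δ0 clk=1 a=1 b=0
t7.Δ1 clk=0 a=1 b=0
t8.Δ0 clk=0 a=1 b=0
t8.Δ1 clk=1 a=1 b=0
t8.Δ2 clk=1 a=1 b=1
t8.Δ3 clk=1 a=0 b=1
t9.Δ0 clk=1 a=0 b=1
t9.Δ1 clk=0 a=0 b=1
t10.Δ0 clk=0 a=0 b=1
t10.Δ1 clk=1 a=0 b=1
t10.Δ2 clk=1 a=0 b=0
t10.Δ3 clk=1 a=1 b=0
t11.Δ0 clk=1 a=1 b=0
t11.Δ1 clk=0 a=1 b=0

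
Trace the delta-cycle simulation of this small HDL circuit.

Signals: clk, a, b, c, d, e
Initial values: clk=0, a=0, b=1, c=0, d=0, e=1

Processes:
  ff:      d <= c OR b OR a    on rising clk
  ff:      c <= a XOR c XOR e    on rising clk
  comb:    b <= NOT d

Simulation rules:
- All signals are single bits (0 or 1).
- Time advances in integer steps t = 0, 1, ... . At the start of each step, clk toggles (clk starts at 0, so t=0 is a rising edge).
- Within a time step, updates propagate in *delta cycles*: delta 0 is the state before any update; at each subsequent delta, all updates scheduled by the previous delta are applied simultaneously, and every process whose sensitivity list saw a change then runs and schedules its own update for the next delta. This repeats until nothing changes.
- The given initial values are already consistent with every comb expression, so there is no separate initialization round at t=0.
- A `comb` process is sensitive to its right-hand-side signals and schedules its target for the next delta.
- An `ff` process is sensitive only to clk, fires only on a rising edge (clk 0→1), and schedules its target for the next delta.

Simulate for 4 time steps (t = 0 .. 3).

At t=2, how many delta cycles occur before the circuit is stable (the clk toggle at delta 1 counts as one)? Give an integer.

t0.Δ0 clk=0 d=0 b=1 e=1 a=0 c=0
t0.Δ1 clk=1 d=0 b=1 e=1 a=0 c=0
t0.Δ2 clk=1 d=1 b=1 e=1 a=0 c=1
t0.Δ3 clk=1 d=1 b=0 e=1 a=0 c=1
t1.Δ0 clk=1 d=1 b=0 e=1 a=0 c=1
t1.Δ1 clk=0 d=1 b=0 e=1 a=0 c=1
t2.Δ0 clk=0 d=1 b=0 e=1 a=0 c=1
t2.Δ1 clk=1 d=1 b=0 e=1 a=0 c=1
t2.Δ2 clk=1 d=1 b=0 e=1 a=0 c=0
t3.Δ0 clk=1 d=1 b=0 e=1 a=0 c=0
t3.Δ1 clk=0 d=1 b=0 e=1 a=0 c=0

2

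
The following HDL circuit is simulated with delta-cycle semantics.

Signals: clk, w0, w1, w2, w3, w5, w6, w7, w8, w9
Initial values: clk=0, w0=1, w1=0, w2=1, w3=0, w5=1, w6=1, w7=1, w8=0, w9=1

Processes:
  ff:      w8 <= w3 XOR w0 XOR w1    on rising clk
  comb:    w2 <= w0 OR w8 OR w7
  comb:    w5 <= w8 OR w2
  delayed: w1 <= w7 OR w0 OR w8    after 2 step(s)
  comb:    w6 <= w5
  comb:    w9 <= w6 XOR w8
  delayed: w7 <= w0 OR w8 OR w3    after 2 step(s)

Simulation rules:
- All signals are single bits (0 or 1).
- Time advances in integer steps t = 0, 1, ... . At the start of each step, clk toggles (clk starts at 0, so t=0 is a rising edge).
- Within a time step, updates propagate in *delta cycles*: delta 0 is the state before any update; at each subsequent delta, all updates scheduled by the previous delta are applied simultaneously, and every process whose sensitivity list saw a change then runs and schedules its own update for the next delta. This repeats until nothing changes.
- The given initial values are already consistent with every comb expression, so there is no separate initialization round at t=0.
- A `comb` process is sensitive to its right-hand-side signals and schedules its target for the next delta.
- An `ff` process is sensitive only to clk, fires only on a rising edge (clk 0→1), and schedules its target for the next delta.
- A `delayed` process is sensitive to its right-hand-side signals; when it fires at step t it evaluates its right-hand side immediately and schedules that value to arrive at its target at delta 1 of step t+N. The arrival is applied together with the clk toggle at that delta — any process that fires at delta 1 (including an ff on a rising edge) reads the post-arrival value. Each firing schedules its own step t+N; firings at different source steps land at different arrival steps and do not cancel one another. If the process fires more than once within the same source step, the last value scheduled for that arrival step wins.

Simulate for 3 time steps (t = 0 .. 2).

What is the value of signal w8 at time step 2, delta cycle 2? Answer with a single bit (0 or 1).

0

t=0 Δ0: w7=1 w1=0 w9=1 clk=0 w6=1 w0=1 w8=0 w2=1 w3=0 w5=1
  Δ1: clk:0→1
  Δ2: w8:0→1
  Δ3: w9:1→0
  (3Δ to stable)
t=1 Δ0: w7=1 w1=0 w9=0 clk=1 w6=1 w0=1 w8=1 w2=1 w3=0 w5=1
  Δ1: clk:1→0
  (1Δ to stable)
t=2 Δ0: w7=1 w1=0 w9=0 clk=0 w6=1 w0=1 w8=1 w2=1 w3=0 w5=1
  Δ1: w1:0→1, clk:0→1
  Δ2: w8:1→0
  Δ3: w9:0→1
  (3Δ to stable)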